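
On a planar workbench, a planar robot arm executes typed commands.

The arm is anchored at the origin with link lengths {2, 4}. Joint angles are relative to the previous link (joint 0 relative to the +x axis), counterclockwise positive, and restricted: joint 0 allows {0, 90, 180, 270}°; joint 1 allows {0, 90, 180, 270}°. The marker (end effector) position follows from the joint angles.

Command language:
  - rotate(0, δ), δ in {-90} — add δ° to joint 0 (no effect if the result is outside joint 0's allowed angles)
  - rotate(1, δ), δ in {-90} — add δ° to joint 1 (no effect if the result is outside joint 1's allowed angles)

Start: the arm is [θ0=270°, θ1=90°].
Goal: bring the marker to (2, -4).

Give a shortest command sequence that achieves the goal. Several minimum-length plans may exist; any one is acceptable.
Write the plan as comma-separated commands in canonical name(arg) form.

start: [θ0=270°, θ1=90°]
1. rotate(1, -90) → [θ0=270°, θ1=0°]
2. rotate(1, -90) → [θ0=270°, θ1=270°]
3. rotate(0, -90) → [θ0=180°, θ1=270°]
4. rotate(0, -90) → [θ0=90°, θ1=270°]
5. rotate(0, -90) → [θ0=0°, θ1=270°]
no 4-step plan works, so 5 is optimal.

rotate(1, -90), rotate(1, -90), rotate(0, -90), rotate(0, -90), rotate(0, -90)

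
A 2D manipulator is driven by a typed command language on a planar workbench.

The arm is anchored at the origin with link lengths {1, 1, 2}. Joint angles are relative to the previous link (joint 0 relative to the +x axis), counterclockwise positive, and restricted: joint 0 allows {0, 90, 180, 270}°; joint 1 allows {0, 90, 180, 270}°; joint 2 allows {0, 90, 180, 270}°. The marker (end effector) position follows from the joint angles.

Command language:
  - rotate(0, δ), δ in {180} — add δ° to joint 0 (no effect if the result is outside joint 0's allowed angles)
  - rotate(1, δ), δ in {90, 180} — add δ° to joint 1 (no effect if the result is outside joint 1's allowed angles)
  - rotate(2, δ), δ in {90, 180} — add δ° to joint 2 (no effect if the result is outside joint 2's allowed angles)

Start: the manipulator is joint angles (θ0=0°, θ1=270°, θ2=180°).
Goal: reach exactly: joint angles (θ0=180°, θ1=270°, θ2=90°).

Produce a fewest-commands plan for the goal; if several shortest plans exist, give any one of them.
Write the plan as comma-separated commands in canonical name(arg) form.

start: joint angles (θ0=0°, θ1=270°, θ2=180°)
[1] after rotate(0, 180): joint angles (θ0=180°, θ1=270°, θ2=180°)
[2] after rotate(2, 90): joint angles (θ0=180°, θ1=270°, θ2=270°)
[3] after rotate(2, 180): joint angles (θ0=180°, θ1=270°, θ2=90°)
no 2-step plan works, so 3 is optimal.

rotate(0, 180), rotate(2, 90), rotate(2, 180)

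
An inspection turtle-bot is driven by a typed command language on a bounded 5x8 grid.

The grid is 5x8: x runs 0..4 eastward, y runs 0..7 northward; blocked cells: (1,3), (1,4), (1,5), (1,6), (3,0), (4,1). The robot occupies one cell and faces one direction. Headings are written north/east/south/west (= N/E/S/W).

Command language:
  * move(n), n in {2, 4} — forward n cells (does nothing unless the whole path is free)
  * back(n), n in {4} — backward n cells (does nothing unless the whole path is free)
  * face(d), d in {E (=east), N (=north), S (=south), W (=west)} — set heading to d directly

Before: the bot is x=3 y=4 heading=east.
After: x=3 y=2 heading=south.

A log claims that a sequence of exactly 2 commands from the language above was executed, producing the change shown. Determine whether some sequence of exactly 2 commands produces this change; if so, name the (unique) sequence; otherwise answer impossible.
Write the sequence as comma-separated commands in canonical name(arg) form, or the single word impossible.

face(S), move(2)

key: cell and facing (now S) both changed — the 2 commands mix motion and turning
initial: x=3 y=4 heading=east
t=1 face(S) ⇒ x=3 y=4 heading=south
t=2 move(2) ⇒ x=3 y=2 heading=south
no other 2-command option fits: unique.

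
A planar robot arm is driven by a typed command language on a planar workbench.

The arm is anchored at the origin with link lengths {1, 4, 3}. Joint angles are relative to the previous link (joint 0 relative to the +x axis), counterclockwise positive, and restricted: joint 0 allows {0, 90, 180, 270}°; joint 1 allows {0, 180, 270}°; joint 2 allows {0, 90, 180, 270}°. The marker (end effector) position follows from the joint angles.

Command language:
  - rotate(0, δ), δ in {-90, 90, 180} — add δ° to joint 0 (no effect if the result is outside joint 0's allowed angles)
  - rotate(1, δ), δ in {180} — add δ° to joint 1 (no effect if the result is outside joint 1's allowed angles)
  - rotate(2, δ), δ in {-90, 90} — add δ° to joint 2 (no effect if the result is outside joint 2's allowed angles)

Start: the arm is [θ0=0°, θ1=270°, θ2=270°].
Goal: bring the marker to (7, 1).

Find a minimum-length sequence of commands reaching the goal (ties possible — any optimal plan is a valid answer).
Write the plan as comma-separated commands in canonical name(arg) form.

rotate(0, 90), rotate(2, 90)

initial: [θ0=0°, θ1=270°, θ2=270°]
[1] after rotate(0, 90): [θ0=90°, θ1=270°, θ2=270°]
[2] after rotate(2, 90): [θ0=90°, θ1=270°, θ2=0°]
shorter routes all fall short; 2 is best.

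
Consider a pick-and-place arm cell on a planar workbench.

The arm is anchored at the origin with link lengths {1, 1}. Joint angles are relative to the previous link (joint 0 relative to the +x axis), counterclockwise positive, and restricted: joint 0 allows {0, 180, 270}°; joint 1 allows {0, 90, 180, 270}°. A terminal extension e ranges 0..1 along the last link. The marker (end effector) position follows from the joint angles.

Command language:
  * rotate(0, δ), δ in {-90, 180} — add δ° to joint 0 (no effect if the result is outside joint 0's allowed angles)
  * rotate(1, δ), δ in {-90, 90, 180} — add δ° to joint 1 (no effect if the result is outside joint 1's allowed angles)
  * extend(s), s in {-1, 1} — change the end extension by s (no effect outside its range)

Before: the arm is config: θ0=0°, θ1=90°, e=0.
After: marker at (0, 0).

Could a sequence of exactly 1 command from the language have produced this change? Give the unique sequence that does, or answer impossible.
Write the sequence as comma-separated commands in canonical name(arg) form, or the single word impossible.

rotate(1, 90)

begin: config: θ0=0°, θ1=90°, e=0
step 1 (rotate(1, 90)): config: θ0=0°, θ1=180°, e=0
uniquely the one of 7 1-step routes that fits.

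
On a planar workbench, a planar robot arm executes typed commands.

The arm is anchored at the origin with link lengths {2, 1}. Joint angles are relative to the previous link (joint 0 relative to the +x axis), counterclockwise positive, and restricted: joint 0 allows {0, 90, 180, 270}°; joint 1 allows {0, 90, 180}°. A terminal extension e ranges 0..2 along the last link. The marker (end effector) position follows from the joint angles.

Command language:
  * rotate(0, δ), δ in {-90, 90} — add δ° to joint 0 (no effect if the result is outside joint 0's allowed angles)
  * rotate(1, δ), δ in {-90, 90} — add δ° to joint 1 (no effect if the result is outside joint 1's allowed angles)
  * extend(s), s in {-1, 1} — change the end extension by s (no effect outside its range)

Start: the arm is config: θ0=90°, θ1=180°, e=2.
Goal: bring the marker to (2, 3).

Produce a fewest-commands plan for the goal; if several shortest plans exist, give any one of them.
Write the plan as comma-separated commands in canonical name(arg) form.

rotate(1, -90), rotate(0, -90)

t0: config: θ0=90°, θ1=180°, e=2
[1] after rotate(1, -90): config: θ0=90°, θ1=90°, e=2
[2] after rotate(0, -90): config: θ0=0°, θ1=90°, e=2
shorter routes all fall short; 2 is best.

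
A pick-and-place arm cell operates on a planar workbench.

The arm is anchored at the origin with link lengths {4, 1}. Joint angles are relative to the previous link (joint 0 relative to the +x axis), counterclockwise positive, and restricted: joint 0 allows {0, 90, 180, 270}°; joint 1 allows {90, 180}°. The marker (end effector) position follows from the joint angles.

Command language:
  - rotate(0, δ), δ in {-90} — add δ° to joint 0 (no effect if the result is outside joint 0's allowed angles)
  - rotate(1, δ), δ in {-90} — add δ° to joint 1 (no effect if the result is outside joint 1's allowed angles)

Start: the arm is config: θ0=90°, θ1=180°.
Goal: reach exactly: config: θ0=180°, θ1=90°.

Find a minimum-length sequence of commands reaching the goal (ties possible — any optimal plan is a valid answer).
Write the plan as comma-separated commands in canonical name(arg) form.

t0: config: θ0=90°, θ1=180°
[1] after rotate(1, -90): config: θ0=90°, θ1=90°
[2] after rotate(0, -90): config: θ0=0°, θ1=90°
[3] after rotate(0, -90): config: θ0=270°, θ1=90°
[4] after rotate(0, -90): config: θ0=180°, θ1=90°
minimal: 4 command(s), checked below 4.

rotate(1, -90), rotate(0, -90), rotate(0, -90), rotate(0, -90)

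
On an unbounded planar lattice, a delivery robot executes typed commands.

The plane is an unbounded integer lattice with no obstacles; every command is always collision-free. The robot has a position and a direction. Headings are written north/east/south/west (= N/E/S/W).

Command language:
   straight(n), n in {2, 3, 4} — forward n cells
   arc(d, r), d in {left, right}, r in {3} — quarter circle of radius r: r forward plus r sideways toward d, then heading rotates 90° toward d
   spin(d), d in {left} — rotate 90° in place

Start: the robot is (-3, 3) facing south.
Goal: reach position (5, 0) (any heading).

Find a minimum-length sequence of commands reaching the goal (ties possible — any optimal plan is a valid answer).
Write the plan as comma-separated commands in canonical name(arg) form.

arc(left, 3), straight(2), straight(3)

begin: (-3, 3) facing south
step 1 (arc(left, 3)): (0, 0) facing east
step 2 (straight(2)): (2, 0) facing east
step 3 (straight(3)): (5, 0) facing east
nothing shorter than 3 reaches the goal.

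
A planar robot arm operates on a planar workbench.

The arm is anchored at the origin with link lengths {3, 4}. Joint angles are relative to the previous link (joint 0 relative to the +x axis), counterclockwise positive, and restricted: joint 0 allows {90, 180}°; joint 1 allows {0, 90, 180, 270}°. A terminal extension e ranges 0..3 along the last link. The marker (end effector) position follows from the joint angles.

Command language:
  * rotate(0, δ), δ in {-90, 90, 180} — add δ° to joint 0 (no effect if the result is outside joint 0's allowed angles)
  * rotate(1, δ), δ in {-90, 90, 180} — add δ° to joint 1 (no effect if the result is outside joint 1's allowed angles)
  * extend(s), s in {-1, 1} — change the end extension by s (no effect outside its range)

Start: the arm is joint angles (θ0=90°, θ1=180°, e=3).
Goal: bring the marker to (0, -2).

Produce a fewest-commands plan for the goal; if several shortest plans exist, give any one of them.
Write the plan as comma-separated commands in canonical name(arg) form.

begin: joint angles (θ0=90°, θ1=180°, e=3)
t=1 extend(-1) ⇒ joint angles (θ0=90°, θ1=180°, e=2)
t=2 extend(-1) ⇒ joint angles (θ0=90°, θ1=180°, e=1)
no 1-step plan works, so 2 is optimal.

extend(-1), extend(-1)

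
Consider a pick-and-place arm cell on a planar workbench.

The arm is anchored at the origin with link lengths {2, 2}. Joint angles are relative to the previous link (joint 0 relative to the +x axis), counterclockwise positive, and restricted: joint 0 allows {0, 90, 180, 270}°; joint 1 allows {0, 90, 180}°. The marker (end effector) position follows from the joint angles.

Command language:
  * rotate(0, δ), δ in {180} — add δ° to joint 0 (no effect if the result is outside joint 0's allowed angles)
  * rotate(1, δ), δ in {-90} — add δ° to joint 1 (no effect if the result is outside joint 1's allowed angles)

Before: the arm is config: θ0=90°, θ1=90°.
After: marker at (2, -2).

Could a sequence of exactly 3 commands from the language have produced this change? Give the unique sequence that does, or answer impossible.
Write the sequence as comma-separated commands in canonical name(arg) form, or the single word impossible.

initial: config: θ0=90°, θ1=90°
step 1 (rotate(0, 180)): config: θ0=270°, θ1=90°
step 2 (rotate(0, 180)): config: θ0=90°, θ1=90°
step 3 (rotate(0, 180)): config: θ0=270°, θ1=90°
no rival 3-sequence matches.

rotate(0, 180), rotate(0, 180), rotate(0, 180)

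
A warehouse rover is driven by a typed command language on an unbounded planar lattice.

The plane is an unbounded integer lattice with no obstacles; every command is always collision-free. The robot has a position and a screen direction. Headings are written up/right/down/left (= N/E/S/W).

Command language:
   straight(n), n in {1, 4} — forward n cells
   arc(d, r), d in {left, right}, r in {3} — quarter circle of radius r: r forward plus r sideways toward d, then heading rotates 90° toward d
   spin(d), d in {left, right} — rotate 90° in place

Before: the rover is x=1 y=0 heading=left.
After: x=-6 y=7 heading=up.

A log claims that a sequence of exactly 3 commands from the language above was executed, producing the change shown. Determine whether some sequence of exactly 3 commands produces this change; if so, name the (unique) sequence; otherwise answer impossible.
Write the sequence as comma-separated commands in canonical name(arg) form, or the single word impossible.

straight(4), arc(right, 3), straight(4)

key: cell and facing (now N) both changed — the 3 commands mix motion and turning
start: x=1 y=0 heading=left
[1] after straight(4): x=-3 y=0 heading=left
[2] after arc(right, 3): x=-6 y=3 heading=up
[3] after straight(4): x=-6 y=7 heading=up
no other 3-command option fits: unique.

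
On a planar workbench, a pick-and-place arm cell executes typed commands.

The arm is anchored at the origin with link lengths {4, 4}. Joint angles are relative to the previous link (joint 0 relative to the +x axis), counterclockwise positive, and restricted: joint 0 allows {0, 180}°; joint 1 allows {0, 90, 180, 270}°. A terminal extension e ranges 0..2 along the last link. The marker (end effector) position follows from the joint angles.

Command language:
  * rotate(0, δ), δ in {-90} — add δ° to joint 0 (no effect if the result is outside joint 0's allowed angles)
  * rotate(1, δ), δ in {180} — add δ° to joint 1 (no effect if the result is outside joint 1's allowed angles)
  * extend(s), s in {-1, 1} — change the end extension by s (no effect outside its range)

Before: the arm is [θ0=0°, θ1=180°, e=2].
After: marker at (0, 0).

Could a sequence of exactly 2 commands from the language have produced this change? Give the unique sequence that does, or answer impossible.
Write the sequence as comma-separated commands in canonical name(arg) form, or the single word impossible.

extend(-1), extend(-1)

start: [θ0=0°, θ1=180°, e=2]
1. extend(-1) → [θ0=0°, θ1=180°, e=1]
2. extend(-1) → [θ0=0°, θ1=180°, e=0]
no rival 2-sequence matches.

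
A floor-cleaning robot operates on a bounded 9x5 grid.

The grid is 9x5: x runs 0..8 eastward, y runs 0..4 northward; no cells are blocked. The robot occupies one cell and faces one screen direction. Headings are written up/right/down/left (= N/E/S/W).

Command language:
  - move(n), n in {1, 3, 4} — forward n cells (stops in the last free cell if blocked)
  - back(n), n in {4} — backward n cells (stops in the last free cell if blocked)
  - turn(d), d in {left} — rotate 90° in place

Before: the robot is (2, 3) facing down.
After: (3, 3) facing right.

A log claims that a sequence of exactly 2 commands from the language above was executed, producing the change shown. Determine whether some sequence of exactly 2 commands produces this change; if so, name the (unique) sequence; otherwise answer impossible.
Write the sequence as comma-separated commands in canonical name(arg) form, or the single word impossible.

turn(left), move(1)

key: position moved to (3,3) AND the heading swung to E — translation plus rotation needed
begin: (2, 3) facing down
t=1 turn(left) ⇒ (2, 3) facing right
t=2 move(1) ⇒ (3, 3) facing right
uniquely the one of 25 2-step routes that fits.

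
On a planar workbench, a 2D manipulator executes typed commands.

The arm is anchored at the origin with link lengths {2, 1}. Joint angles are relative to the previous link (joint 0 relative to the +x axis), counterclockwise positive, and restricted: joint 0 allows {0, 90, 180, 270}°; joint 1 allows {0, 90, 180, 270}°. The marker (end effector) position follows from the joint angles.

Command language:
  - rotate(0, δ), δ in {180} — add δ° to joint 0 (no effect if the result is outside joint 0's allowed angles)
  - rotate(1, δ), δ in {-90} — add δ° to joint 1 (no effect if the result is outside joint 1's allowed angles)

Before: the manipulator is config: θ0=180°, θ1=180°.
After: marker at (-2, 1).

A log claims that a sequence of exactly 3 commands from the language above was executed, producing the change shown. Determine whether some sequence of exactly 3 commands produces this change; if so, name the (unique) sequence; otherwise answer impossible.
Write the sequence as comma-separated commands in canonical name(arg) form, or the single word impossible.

rotate(1, -90), rotate(1, -90), rotate(1, -90)

begin: config: θ0=180°, θ1=180°
[1] after rotate(1, -90): config: θ0=180°, θ1=90°
[2] after rotate(1, -90): config: θ0=180°, θ1=0°
[3] after rotate(1, -90): config: θ0=180°, θ1=270°
all 8 alternatives checked — unique.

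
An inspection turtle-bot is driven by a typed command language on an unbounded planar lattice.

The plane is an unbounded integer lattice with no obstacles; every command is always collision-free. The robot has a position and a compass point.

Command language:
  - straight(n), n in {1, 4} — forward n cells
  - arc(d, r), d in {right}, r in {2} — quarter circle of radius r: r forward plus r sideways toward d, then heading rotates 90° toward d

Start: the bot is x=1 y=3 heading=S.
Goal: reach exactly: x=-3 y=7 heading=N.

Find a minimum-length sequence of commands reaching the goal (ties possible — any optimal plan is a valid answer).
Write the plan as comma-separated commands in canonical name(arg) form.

begin: x=1 y=3 heading=S
1. arc(right, 2) → x=-1 y=1 heading=W
2. arc(right, 2) → x=-3 y=3 heading=N
3. straight(4) → x=-3 y=7 heading=N
minimal: 3 command(s), checked below 3.

arc(right, 2), arc(right, 2), straight(4)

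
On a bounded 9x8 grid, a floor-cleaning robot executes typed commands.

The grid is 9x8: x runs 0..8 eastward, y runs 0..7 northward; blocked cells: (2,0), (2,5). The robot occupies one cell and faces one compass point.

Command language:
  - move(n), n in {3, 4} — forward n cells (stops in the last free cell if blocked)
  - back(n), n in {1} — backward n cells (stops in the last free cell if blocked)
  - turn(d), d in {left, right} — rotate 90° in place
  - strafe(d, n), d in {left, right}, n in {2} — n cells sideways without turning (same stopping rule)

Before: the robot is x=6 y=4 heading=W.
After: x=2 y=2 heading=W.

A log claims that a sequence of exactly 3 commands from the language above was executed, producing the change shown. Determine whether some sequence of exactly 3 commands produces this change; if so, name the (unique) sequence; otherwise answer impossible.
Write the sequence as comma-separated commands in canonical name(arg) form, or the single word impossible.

key: running strafe(left, 2) before move(4) would end elsewhere — order is forced
t0: x=6 y=4 heading=W
step 1 (move(4)): x=2 y=4 heading=W
step 2 (strafe(right, 2)): x=2 y=4 heading=W
step 3 (strafe(left, 2)): x=2 y=2 heading=W
uniquely the one of 343 3-step routes that fits.

move(4), strafe(right, 2), strafe(left, 2)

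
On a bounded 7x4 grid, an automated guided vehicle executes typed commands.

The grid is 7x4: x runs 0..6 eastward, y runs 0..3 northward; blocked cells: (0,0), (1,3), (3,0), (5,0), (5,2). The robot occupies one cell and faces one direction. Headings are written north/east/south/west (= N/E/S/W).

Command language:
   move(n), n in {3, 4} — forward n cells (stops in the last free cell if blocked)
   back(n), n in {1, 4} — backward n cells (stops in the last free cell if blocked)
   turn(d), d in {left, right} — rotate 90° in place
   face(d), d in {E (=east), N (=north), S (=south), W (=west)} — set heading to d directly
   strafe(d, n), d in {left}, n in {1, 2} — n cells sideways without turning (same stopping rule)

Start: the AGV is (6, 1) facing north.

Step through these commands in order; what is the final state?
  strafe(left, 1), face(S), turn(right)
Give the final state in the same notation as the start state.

start: (6, 1) facing north
1. strafe(left, 1) → (5, 1) facing north
2. face(S) → (5, 1) facing south
3. turn(right) → (5, 1) facing west

(5, 1) facing west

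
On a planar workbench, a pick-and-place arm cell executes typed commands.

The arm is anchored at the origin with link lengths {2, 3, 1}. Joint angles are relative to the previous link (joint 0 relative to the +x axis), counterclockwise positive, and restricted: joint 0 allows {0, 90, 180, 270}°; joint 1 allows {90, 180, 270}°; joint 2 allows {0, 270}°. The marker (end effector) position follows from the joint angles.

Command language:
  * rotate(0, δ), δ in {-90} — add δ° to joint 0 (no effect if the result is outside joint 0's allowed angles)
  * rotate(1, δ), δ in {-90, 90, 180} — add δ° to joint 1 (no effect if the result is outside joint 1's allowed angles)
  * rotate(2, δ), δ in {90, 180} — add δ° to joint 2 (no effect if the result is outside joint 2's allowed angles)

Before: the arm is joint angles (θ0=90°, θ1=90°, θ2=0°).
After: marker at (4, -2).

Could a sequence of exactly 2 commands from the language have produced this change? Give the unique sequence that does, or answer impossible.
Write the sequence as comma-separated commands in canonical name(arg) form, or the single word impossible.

rotate(0, -90), rotate(0, -90)

start: joint angles (θ0=90°, θ1=90°, θ2=0°)
1. rotate(0, -90) → joint angles (θ0=0°, θ1=90°, θ2=0°)
2. rotate(0, -90) → joint angles (θ0=270°, θ1=90°, θ2=0°)
no rival 2-sequence matches.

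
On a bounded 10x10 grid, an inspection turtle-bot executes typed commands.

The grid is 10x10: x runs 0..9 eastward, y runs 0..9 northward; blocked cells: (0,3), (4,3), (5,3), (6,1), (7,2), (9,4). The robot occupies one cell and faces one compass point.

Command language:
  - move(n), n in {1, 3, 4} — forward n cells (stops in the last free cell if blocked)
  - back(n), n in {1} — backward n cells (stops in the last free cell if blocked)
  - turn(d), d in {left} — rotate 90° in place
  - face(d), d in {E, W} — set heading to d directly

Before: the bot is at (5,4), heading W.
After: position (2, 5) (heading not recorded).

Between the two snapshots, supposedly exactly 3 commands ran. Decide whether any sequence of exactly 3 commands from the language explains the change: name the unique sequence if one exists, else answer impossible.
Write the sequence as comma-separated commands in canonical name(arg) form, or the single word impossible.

move(3), turn(left), back(1)

key: order matters: swapping move(3) and back(1) lands elsewhere
begin: at (5,4), heading W
1. move(3) → at (2,4), heading W
2. turn(left) → at (2,4), heading S
3. back(1) → at (2,5), heading S
no rival 3-sequence matches.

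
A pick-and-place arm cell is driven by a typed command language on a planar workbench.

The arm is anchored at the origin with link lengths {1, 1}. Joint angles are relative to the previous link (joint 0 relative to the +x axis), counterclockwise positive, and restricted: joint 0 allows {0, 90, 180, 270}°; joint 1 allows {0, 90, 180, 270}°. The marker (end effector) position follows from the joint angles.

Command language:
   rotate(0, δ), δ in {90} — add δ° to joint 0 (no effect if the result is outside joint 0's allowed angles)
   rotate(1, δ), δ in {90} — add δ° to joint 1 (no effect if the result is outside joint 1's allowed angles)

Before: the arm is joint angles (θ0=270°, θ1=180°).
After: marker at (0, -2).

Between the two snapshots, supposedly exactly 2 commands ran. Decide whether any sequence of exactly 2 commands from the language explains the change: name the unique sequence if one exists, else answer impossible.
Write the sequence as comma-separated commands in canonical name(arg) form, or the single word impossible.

initial: joint angles (θ0=270°, θ1=180°)
t=1 rotate(1, 90) ⇒ joint angles (θ0=270°, θ1=270°)
t=2 rotate(1, 90) ⇒ joint angles (θ0=270°, θ1=0°)
uniquely the one of 4 2-step routes that fits.

rotate(1, 90), rotate(1, 90)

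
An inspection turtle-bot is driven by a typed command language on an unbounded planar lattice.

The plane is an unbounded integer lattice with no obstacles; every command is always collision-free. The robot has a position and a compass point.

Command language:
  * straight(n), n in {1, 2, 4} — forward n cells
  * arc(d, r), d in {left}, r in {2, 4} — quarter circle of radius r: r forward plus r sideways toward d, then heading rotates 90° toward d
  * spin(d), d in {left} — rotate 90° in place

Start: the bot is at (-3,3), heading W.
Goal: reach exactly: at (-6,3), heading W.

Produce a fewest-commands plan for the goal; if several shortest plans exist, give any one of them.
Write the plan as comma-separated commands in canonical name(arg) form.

straight(1), straight(2)

from: at (-3,3), heading W
[1] after straight(1): at (-4,3), heading W
[2] after straight(2): at (-6,3), heading W
minimal: 2 command(s), checked below 2.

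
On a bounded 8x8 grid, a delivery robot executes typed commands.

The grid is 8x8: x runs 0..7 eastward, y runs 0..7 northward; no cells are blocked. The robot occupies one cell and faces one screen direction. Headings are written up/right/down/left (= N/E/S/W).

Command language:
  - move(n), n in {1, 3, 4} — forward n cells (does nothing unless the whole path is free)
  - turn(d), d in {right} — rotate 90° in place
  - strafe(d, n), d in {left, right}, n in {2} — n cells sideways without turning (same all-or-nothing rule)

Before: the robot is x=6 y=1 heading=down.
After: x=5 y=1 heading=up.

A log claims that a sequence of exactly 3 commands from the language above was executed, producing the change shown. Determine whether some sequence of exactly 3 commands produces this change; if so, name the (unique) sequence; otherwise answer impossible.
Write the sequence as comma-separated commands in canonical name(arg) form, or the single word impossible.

key: cell and facing (now N) both changed — the 3 commands mix motion and turning
t0: x=6 y=1 heading=down
t=1 turn(right) ⇒ x=6 y=1 heading=left
t=2 move(1) ⇒ x=5 y=1 heading=left
t=3 turn(right) ⇒ x=5 y=1 heading=up
uniquely the one of 216 3-step routes that fits.

turn(right), move(1), turn(right)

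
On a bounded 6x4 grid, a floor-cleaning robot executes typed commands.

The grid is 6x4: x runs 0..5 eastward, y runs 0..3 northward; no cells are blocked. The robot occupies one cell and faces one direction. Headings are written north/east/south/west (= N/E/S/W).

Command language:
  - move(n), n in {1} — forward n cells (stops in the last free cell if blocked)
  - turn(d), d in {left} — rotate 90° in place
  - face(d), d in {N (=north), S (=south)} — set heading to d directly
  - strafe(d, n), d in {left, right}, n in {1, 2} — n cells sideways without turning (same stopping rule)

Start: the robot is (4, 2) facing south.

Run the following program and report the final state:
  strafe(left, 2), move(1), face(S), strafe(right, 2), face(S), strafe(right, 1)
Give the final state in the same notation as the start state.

(2, 1) facing south

from: (4, 2) facing south
[1] after strafe(left, 2): (5, 2) facing south
[2] after move(1): (5, 1) facing south
[3] after face(S): (5, 1) facing south
[4] after strafe(right, 2): (3, 1) facing south
[5] after face(S): (3, 1) facing south
[6] after strafe(right, 1): (2, 1) facing south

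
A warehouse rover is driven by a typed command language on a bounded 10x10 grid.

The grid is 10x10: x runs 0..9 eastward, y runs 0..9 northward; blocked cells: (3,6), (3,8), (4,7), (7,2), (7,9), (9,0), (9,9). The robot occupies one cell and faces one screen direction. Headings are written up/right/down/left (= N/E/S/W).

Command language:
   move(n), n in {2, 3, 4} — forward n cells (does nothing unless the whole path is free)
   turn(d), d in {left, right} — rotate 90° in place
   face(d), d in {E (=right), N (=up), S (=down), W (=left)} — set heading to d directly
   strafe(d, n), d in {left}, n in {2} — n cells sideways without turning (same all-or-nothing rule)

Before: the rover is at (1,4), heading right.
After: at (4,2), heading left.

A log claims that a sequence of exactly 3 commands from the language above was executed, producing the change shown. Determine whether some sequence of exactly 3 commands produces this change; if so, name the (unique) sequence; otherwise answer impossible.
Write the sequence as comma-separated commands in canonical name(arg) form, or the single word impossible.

key: running strafe(left, 2) before move(3) would end elsewhere — order is forced
initial: at (1,4), heading right
step 1 (move(3)): at (4,4), heading right
step 2 (face(W)): at (4,4), heading left
step 3 (strafe(left, 2)): at (4,2), heading left
uniquely the one of 1000 3-step routes that fits.

move(3), face(W), strafe(left, 2)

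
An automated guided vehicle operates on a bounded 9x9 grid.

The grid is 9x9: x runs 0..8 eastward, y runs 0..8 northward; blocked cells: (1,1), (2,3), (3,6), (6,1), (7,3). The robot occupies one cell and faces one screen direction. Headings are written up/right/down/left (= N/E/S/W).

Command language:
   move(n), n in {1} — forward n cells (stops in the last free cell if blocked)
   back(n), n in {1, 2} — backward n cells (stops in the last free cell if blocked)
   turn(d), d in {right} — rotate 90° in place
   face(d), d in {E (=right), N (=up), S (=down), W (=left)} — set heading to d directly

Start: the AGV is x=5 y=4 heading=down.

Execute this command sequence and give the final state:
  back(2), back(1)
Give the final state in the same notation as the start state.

from: x=5 y=4 heading=down
[1] after back(2): x=5 y=6 heading=down
[2] after back(1): x=5 y=7 heading=down

x=5 y=7 heading=down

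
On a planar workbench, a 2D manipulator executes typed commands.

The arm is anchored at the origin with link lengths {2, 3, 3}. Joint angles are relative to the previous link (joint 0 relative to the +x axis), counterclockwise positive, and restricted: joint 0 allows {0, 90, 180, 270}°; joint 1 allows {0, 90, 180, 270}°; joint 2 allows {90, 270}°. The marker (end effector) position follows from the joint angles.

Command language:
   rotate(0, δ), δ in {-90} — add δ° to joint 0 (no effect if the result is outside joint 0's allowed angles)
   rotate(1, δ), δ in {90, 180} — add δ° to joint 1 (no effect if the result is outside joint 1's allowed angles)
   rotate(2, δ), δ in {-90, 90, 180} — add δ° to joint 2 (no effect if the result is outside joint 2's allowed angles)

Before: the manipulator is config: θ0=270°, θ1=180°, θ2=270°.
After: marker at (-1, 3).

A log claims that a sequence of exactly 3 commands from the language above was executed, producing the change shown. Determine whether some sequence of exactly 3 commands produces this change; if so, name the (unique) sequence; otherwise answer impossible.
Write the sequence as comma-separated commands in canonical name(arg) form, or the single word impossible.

begin: config: θ0=270°, θ1=180°, θ2=270°
step 1 (rotate(0, -90)): config: θ0=180°, θ1=180°, θ2=270°
step 2 (rotate(0, -90)): config: θ0=90°, θ1=180°, θ2=270°
step 3 (rotate(0, -90)): config: θ0=0°, θ1=180°, θ2=270°
no other 3-command option fits: unique.

rotate(0, -90), rotate(0, -90), rotate(0, -90)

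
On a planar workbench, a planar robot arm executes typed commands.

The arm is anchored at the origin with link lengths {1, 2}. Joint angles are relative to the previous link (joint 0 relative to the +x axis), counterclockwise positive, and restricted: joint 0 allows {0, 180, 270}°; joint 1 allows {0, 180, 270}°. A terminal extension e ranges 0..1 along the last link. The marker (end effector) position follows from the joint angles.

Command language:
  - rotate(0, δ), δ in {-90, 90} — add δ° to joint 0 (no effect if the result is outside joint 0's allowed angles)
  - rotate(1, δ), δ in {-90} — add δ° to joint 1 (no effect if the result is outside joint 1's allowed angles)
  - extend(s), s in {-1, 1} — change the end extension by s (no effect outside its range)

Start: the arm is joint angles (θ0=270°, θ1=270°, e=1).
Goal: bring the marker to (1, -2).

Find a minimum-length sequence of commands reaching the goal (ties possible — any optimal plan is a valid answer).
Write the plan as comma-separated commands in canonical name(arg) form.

start: joint angles (θ0=270°, θ1=270°, e=1)
1. extend(-1) → joint angles (θ0=270°, θ1=270°, e=0)
2. rotate(0, 90) → joint angles (θ0=0°, θ1=270°, e=0)
shorter routes all fall short; 2 is best.

extend(-1), rotate(0, 90)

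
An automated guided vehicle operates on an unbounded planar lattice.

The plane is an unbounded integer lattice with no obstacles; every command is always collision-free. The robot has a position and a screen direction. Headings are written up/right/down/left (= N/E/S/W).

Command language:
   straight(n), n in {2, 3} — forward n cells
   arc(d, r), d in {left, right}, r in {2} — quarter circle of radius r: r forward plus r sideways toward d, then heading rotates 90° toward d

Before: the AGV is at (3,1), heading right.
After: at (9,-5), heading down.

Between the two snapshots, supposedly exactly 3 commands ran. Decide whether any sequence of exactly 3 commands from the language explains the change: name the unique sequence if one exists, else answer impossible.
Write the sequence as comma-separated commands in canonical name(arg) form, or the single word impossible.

arc(right, 2), arc(left, 2), arc(right, 2)

key: position moved to (9,-5) AND the heading swung to S — translation plus rotation needed
t0: at (3,1), heading right
step 1 (arc(right, 2)): at (5,-1), heading down
step 2 (arc(left, 2)): at (7,-3), heading right
step 3 (arc(right, 2)): at (9,-5), heading down
no rival 3-sequence matches.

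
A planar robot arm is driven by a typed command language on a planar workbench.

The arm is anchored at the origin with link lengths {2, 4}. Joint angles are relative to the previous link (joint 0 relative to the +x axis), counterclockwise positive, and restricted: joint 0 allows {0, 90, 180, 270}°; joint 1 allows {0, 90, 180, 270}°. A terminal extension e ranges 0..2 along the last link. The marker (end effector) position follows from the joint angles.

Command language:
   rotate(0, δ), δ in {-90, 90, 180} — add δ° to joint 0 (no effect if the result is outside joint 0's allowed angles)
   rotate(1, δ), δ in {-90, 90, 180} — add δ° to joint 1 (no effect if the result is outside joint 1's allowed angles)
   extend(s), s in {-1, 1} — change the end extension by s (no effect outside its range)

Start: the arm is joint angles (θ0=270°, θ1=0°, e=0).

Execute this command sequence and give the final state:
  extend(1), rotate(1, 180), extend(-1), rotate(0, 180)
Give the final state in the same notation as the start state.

begin: joint angles (θ0=270°, θ1=0°, e=0)
1. extend(1) → joint angles (θ0=270°, θ1=0°, e=1)
2. rotate(1, 180) → joint angles (θ0=270°, θ1=180°, e=1)
3. extend(-1) → joint angles (θ0=270°, θ1=180°, e=0)
4. rotate(0, 180) → joint angles (θ0=90°, θ1=180°, e=0)

joint angles (θ0=90°, θ1=180°, e=0)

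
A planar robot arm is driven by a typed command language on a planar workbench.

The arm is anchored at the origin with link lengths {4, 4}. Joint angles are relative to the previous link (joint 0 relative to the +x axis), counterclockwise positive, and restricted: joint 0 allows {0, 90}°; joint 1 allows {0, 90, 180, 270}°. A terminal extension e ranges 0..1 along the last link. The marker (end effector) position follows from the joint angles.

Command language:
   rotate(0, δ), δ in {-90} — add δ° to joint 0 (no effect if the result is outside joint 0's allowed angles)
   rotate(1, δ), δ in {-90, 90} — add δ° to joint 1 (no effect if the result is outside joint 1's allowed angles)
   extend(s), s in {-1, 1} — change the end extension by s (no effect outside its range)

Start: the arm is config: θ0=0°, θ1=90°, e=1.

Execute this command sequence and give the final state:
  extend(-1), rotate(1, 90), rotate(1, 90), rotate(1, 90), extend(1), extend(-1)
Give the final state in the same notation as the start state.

config: θ0=0°, θ1=0°, e=0

initial: config: θ0=0°, θ1=90°, e=1
step 1 (extend(-1)): config: θ0=0°, θ1=90°, e=0
step 2 (rotate(1, 90)): config: θ0=0°, θ1=180°, e=0
step 3 (rotate(1, 90)): config: θ0=0°, θ1=270°, e=0
step 4 (rotate(1, 90)): config: θ0=0°, θ1=0°, e=0
step 5 (extend(1)): config: θ0=0°, θ1=0°, e=1
step 6 (extend(-1)): config: θ0=0°, θ1=0°, e=0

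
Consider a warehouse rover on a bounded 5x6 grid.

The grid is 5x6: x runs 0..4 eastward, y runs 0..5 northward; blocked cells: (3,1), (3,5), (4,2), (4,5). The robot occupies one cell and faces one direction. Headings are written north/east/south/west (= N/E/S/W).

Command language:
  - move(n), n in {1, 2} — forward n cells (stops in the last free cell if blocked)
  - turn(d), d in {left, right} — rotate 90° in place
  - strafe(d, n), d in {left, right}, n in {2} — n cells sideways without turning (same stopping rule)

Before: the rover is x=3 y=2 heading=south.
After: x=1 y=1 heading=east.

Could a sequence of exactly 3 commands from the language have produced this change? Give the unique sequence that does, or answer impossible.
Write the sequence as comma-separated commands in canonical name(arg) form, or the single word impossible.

key: position moved to (1,1) AND the heading swung to E — translation plus rotation needed
t0: x=3 y=2 heading=south
step 1 (strafe(right, 2)): x=1 y=2 heading=south
step 2 (move(1)): x=1 y=1 heading=south
step 3 (turn(left)): x=1 y=1 heading=east
all 216 alternatives checked — unique.

strafe(right, 2), move(1), turn(left)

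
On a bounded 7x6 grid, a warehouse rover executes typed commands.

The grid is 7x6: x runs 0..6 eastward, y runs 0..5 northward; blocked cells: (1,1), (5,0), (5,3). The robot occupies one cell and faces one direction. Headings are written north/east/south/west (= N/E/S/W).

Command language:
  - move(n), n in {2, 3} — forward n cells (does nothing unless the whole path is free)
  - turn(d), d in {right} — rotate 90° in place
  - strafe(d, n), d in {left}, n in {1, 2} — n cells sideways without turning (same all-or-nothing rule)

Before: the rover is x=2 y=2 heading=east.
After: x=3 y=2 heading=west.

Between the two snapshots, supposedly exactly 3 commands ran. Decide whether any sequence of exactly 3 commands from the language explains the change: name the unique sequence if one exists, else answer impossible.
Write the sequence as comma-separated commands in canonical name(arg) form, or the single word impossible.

turn(right), strafe(left, 1), turn(right)

key: cell and facing (now W) both changed — the 3 commands mix motion and turning
from: x=2 y=2 heading=east
1. turn(right) → x=2 y=2 heading=south
2. strafe(left, 1) → x=3 y=2 heading=south
3. turn(right) → x=3 y=2 heading=west
no rival 3-sequence matches.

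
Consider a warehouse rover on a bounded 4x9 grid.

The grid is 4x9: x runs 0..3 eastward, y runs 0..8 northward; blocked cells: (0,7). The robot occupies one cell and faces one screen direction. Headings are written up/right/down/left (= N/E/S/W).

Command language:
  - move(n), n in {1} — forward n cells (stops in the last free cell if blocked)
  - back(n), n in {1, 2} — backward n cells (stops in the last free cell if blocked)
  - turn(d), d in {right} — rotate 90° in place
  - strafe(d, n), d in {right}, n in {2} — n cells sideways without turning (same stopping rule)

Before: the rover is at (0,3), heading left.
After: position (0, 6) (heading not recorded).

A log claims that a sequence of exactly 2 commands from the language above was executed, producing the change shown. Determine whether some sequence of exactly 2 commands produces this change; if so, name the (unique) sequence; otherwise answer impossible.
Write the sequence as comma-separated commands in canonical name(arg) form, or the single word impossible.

key: the second strafe(right, 2) is stopped early by the blocked cell at (0,7)
from: at (0,3), heading left
[1] after strafe(right, 2): at (0,5), heading left
[2] after strafe(right, 2): at (0,6), heading left
uniquely the one of 25 2-step routes that fits.

strafe(right, 2), strafe(right, 2)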